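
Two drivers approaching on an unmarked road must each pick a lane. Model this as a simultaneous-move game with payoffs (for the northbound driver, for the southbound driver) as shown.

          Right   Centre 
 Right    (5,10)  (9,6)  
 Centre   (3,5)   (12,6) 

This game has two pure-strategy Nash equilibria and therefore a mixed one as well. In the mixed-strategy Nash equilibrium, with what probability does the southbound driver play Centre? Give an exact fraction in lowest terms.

The southbound driver's mix q on Right must make the northbound driver indifferent between Right and Centre.
The northbound driver's payoff from Right: 5q + 9(1−q). From Centre: 3q + 12(1−q).
Set equal: 2q = 3(1−q) → q = 3/5.
Probability on Centre is 1 − 3/5 = 2/5.

2/5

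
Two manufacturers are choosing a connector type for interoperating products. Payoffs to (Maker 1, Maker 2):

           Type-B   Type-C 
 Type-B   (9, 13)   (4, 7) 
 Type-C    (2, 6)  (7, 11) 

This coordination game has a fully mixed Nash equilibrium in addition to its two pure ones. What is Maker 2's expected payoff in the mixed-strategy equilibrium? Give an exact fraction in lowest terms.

Maker 1 mixes with probability p on Type-B, chosen so Maker 2 is indifferent: 13p + 6(1−p) = 7p + 11(1−p) gives p = 5/11.
Maker 2's expected payoff is 13·5/11 + 6·6/11 = 101/11.

101/11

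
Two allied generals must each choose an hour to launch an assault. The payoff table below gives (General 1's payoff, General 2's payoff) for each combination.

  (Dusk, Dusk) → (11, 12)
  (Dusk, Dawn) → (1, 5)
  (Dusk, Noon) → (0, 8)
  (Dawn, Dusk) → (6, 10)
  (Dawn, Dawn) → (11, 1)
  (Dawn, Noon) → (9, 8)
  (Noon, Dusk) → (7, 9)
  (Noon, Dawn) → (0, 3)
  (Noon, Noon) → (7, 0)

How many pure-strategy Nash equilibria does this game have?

1

Both Dusk: General 1 gets 11 (best alternative 7); General 2 gets 12 (best alternative 8). Neither deviates — NE.
Both Noon is not a NE: General 1 would switch to Dawn (9 > 7).
No other cell survives both best-response checks, so there is 1 pure NE.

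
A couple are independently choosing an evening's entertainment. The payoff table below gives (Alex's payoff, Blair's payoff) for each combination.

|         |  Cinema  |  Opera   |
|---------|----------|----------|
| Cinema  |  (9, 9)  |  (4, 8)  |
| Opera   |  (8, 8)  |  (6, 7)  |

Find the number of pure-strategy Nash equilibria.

Both Cinema: Alex gets 9 (best alternative 8); Blair gets 9 (best alternative 8). Neither deviates — NE.
Both Opera is not a NE: Blair would switch to Cinema (8 > 7).
No other cell survives both best-response checks, so there is 1 pure NE.

1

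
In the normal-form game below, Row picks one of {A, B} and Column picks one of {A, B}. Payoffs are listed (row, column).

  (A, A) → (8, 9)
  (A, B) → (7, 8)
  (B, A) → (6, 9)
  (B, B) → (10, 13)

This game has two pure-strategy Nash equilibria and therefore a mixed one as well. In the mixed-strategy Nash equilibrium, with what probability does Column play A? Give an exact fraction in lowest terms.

Column's mix q on A must make Row indifferent between A and B.
Row's payoff from A: 8q + 7(1−q). From B: 6q + 10(1−q).
Set equal: 2q = 3(1−q) → q = 3/5.

3/5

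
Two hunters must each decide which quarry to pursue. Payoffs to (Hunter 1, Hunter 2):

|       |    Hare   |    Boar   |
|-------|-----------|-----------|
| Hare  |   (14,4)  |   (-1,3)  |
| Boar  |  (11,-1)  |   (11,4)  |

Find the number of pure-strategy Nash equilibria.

Both Hare: Hunter 1 gets 14 (best alternative 11); Hunter 2 gets 4 (best alternative 3). Neither deviates — NE.
Both Boar: Hunter 1 gets 11 (best alternative -1); Hunter 2 gets 4 (best alternative -1). Neither deviates — NE.
(Boar, Hare) is not a NE: Hunter 1 would switch to Hare (14 > 11).
No other cell survives both best-response checks, so there are 2 pure NE.

2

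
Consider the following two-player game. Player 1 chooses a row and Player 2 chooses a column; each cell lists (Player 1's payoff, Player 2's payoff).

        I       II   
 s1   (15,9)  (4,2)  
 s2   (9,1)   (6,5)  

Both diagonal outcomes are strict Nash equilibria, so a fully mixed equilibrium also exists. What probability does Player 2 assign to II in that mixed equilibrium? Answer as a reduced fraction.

3/4

Player 2's mix q on I must make Player 1 indifferent between s1 and s2.
Player 1's payoff from s1: 15q + 4(1−q). From s2: 9q + 6(1−q).
Set equal: 6q = 2(1−q) → q = 2/8 = 1/4.
Probability on II is 1 − 1/4 = 3/4.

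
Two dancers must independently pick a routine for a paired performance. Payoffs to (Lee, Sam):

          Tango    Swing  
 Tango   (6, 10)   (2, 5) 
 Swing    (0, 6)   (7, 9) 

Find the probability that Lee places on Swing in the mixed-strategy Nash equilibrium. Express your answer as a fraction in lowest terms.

Lee's mix p on Tango must make Sam indifferent between Tango and Swing.
Sam's payoff from Tango: 10p + 6(1−p). From Swing: 5p + 9(1−p).
Set equal: 5p = 3(1−p) → p = 3/8.
Probability on Swing is 1 − 3/8 = 5/8.

5/8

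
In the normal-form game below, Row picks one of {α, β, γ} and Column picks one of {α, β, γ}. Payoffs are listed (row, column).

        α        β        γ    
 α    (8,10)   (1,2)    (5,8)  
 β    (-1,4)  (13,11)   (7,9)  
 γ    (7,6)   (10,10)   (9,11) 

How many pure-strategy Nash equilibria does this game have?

Both α: Row gets 8 (best alternative 7); Column gets 10 (best alternative 8). Neither deviates — NE.
Both β: Row gets 13 (best alternative 10); Column gets 11 (best alternative 9). Neither deviates — NE.
Both γ: Row gets 9 (best alternative 7); Column gets 11 (best alternative 10). Neither deviates — NE.
(γ, α) is not a NE: Row would switch to α (8 > 7).
No other cell survives both best-response checks, so there are 3 pure NE.

3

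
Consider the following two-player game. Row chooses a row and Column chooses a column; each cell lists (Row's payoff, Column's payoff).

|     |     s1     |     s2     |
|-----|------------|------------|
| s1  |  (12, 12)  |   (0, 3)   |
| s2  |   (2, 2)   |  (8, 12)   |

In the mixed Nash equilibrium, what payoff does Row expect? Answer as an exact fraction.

Column mixes with probability q on s1, chosen so Row is indifferent: 12q + 0(1−q) = 2q + 8(1−q) gives q = 4/9.
Row's expected payoff (from either row, since indifferent) is 12·4/9 + 0·5/9 = 16/3.

16/3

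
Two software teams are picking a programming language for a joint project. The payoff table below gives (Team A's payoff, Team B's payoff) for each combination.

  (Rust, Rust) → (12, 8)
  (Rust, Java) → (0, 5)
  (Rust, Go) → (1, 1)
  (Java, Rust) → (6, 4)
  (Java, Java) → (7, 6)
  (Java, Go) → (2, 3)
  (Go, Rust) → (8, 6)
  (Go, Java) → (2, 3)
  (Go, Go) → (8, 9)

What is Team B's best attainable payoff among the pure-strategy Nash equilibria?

Both Rust is a pure NE (Team A: 12 ≥ 8; Team B: 8 ≥ 5). Team B gets 8.
Both Java is a pure NE (Team A: 7 ≥ 2; Team B: 6 ≥ 4). Team B gets 6.
Both Go is a pure NE (Team A: 8 ≥ 2; Team B: 9 ≥ 6). Team B gets 9.
Every other cell has a profitable deviation for at least one player. Highest of {8, 6, 9} is 9.

9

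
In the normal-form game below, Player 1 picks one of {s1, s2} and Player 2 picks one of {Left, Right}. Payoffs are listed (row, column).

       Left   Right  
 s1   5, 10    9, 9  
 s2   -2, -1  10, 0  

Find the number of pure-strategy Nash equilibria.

(s1, Left): Player 1 gets 5 (best alternative -2); Player 2 gets 10 (best alternative 9). Neither deviates — NE.
(s2, Right): Player 1 gets 10 (best alternative 9); Player 2 gets 0 (best alternative -1). Neither deviates — NE.
(s1, Right) is not a NE: Player 1 would switch to s2 (10 > 9).
No other cell survives both best-response checks, so there are 2 pure NE.

2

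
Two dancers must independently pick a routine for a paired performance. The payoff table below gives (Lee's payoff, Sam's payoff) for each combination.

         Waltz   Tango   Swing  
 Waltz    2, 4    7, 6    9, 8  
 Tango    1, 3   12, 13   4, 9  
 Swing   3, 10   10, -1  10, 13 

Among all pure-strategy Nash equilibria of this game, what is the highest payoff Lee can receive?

12

Both Tango is a pure NE (Lee: 12 ≥ 10; Sam: 13 ≥ 9). Lee gets 12.
Both Swing is a pure NE (Lee: 10 ≥ 9; Sam: 13 ≥ 10). Lee gets 10.
Every other cell has a profitable deviation for at least one player. Highest of {12, 10} is 12.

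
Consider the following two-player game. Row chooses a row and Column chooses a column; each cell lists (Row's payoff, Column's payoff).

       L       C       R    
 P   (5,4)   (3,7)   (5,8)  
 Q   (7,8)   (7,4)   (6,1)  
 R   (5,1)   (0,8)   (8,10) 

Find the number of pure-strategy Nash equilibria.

(Q, L): Row gets 7 (best alternative 5); Column gets 8 (best alternative 4). Neither deviates — NE.
(R, R): Row gets 8 (best alternative 6); Column gets 10 (best alternative 8). Neither deviates — NE.
(Q, C) is not a NE: Column would switch to L (8 > 4).
No other cell survives both best-response checks, so there are 2 pure NE.

2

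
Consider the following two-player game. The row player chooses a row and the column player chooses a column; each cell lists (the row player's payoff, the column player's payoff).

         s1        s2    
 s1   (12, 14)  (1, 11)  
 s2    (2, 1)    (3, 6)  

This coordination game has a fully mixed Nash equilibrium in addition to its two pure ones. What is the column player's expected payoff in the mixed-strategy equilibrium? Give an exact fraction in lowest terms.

The row player mixes with probability p on s1, chosen so the column player is indifferent: 14p + 1(1−p) = 11p + 6(1−p) gives p = 5/8.
The column player's expected payoff is 14·5/8 + 1·3/8 = 73/8.

73/8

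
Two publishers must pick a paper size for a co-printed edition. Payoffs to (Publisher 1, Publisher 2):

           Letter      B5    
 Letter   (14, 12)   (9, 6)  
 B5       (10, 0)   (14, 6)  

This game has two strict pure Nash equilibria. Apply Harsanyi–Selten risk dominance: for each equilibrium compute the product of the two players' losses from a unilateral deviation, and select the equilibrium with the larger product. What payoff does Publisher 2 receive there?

At both Letter: Publisher 1 loses 14 − 10 = 4 by deviating; Publisher 2 loses 12 − 6 = 6. Product = 4·6 = 24.
At both B5: Publisher 1 loses 14 − 9 = 5 by deviating; Publisher 2 loses 6 − 0 = 6. Product = 5·6 = 30.
30 > 24, so both B5 is risk-dominant. Publisher 2's payoff there is 6.

6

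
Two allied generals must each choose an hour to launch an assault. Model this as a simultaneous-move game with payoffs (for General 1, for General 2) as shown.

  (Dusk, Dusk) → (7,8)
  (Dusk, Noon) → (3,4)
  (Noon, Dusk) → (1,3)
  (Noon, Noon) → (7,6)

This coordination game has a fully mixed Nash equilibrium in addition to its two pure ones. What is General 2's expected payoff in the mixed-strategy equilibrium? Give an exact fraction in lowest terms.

General 1 mixes with probability p on Dusk, chosen so General 2 is indifferent: 8p + 3(1−p) = 4p + 6(1−p) gives p = 3/7.
General 2's expected payoff is 8·3/7 + 3·4/7 = 36/7.

36/7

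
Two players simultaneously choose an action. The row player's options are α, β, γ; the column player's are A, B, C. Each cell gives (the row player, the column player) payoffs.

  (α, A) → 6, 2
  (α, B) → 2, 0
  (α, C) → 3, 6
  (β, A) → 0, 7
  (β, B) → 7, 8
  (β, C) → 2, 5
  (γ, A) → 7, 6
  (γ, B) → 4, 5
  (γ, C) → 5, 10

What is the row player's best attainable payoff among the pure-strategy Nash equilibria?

(β, B) is a pure NE (the row player: 7 ≥ 4; the column player: 8 ≥ 7). The row player gets 7.
(γ, C) is a pure NE (the row player: 5 ≥ 3; the column player: 10 ≥ 6). The row player gets 5.
Every other cell has a profitable deviation for at least one player. Highest of {7, 5} is 7.

7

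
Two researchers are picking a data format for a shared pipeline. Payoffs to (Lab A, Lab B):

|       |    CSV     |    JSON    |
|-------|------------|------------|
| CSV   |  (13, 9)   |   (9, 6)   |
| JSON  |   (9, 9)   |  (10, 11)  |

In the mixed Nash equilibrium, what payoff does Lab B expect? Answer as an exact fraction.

9

Lab A mixes with probability p on CSV, chosen so Lab B is indifferent: 9p + 9(1−p) = 6p + 11(1−p) gives p = 2/5.
Lab B's expected payoff is 9·2/5 + 9·3/5 = 9.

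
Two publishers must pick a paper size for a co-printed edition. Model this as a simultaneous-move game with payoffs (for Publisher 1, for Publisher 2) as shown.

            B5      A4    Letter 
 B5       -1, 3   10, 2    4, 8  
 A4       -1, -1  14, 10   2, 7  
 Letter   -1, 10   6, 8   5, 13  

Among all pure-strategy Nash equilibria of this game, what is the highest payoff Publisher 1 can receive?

14

Both A4 is a pure NE (Publisher 1: 14 ≥ 10; Publisher 2: 10 ≥ 7). Publisher 1 gets 14.
Both Letter is a pure NE (Publisher 1: 5 ≥ 4; Publisher 2: 13 ≥ 10). Publisher 1 gets 5.
Every other cell has a profitable deviation for at least one player. Highest of {14, 5} is 14.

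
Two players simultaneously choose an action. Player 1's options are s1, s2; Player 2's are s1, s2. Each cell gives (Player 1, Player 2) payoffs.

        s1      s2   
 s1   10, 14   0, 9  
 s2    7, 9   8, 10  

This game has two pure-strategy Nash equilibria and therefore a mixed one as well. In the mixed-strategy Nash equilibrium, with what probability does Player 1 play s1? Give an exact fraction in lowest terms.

Player 1's mix p on s1 must make Player 2 indifferent between s1 and s2.
Player 2's payoff from s1: 14p + 9(1−p). From s2: 9p + 10(1−p).
Set equal: 5p = 1(1−p) → p = 1/6.

1/6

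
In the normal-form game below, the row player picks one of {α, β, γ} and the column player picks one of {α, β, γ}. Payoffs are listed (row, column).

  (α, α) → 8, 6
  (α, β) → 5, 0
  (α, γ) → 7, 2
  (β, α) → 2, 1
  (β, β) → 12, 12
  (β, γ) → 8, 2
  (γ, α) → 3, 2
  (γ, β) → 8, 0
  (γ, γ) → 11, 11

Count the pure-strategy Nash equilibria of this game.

3

Both α: the row player gets 8 (best alternative 3); the column player gets 6 (best alternative 2). Neither deviates — NE.
Both β: the row player gets 12 (best alternative 8); the column player gets 12 (best alternative 2). Neither deviates — NE.
Both γ: the row player gets 11 (best alternative 8); the column player gets 11 (best alternative 2). Neither deviates — NE.
(γ, β) is not a NE: the row player would switch to β (12 > 8).
No other cell survives both best-response checks, so there are 3 pure NE.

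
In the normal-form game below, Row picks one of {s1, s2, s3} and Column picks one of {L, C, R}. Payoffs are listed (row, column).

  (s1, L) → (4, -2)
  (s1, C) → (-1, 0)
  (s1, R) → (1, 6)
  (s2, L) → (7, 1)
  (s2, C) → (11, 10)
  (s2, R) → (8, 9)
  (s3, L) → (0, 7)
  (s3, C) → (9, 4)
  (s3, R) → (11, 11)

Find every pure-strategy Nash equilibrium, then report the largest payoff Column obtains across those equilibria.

11

(s2, C) is a pure NE (Row: 11 ≥ 9; Column: 10 ≥ 9). Column gets 10.
(s3, R) is a pure NE (Row: 11 ≥ 8; Column: 11 ≥ 7). Column gets 11.
Every other cell has a profitable deviation for at least one player. Highest of {10, 11} is 11.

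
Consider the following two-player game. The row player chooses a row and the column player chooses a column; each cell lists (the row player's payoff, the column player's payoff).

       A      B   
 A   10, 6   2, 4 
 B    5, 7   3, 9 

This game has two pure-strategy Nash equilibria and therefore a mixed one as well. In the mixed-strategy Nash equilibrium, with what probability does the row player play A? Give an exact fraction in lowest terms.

1/2

The row player's mix p on A must make the column player indifferent between A and B.
The column player's payoff from A: 6p + 7(1−p). From B: 4p + 9(1−p).
Set equal: 2p = 2(1−p) → p = 2/4 = 1/2.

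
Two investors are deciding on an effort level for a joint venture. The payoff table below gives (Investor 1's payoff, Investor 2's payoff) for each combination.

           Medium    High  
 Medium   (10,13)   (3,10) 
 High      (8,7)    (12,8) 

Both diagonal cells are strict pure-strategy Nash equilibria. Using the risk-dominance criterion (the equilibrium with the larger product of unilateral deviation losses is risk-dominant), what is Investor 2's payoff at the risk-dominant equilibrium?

At both Medium: Investor 1 loses 10 − 8 = 2 by deviating; Investor 2 loses 13 − 10 = 3. Product = 2·3 = 6.
At both High: Investor 1 loses 12 − 3 = 9 by deviating; Investor 2 loses 8 − 7 = 1. Product = 9·1 = 9.
9 > 6, so both High is risk-dominant. Investor 2's payoff there is 8.

8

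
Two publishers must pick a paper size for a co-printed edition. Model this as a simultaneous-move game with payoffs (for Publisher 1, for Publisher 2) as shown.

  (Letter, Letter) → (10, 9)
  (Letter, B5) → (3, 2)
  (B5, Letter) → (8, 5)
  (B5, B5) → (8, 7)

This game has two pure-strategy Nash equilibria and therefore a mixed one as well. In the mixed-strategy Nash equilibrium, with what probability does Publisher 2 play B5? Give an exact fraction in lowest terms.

Publisher 2's mix q on Letter must make Publisher 1 indifferent between Letter and B5.
Publisher 1's payoff from Letter: 10q + 3(1−q). From B5: 8q + 8(1−q).
Set equal: 2q = 5(1−q) → q = 5/7.
Probability on B5 is 1 − 5/7 = 2/7.

2/7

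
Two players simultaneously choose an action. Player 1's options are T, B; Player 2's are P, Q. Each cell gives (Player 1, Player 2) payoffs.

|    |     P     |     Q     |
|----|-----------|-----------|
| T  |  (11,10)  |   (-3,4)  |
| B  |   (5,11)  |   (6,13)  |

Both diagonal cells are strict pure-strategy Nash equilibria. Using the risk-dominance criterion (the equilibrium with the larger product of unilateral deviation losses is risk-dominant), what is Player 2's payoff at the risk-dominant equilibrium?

At (T, P): Player 1 loses 11 − 5 = 6 by deviating; Player 2 loses 10 − 4 = 6. Product = 6·6 = 36.
At (B, Q): Player 1 loses 6 − (-3) = 9 by deviating; Player 2 loses 13 − 11 = 2. Product = 9·2 = 18.
36 > 18, so (T, P) is risk-dominant. Player 2's payoff there is 10.

10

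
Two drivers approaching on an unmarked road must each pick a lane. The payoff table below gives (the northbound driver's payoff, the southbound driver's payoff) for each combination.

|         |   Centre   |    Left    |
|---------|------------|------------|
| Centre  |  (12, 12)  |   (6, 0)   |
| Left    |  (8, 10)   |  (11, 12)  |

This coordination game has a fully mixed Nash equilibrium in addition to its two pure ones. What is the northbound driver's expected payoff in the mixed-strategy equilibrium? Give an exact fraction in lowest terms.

The southbound driver mixes with probability q on Centre, chosen so the northbound driver is indifferent: 12q + 6(1−q) = 8q + 11(1−q) gives q = 5/9.
The northbound driver's expected payoff (from either row, since indifferent) is 12·5/9 + 6·4/9 = 28/3.

28/3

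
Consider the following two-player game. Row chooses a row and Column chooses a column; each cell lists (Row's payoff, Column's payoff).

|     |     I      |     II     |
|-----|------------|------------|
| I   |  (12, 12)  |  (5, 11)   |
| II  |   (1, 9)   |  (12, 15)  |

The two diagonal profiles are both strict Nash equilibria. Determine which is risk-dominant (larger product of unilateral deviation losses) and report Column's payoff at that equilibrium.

15

At both I: Row loses 12 − 1 = 11 by deviating; Column loses 12 − 11 = 1. Product = 11·1 = 11.
At both II: Row loses 12 − 5 = 7 by deviating; Column loses 15 − 9 = 6. Product = 7·6 = 42.
42 > 11, so both II is risk-dominant. Column's payoff there is 15.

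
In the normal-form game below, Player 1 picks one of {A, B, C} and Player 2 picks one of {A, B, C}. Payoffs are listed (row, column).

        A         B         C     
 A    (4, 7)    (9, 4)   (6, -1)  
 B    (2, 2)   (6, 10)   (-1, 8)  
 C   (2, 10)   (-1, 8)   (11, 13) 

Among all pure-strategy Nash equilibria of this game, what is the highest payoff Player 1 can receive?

11

Both A is a pure NE (Player 1: 4 ≥ 2; Player 2: 7 ≥ 4). Player 1 gets 4.
Both C is a pure NE (Player 1: 11 ≥ 6; Player 2: 13 ≥ 10). Player 1 gets 11.
Every other cell has a profitable deviation for at least one player. Highest of {4, 11} is 11.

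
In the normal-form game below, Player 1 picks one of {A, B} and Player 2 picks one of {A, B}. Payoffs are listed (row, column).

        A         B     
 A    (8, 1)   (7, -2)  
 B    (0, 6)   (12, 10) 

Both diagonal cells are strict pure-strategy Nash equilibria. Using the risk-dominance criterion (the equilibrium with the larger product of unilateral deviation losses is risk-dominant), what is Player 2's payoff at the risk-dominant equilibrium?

At both A: Player 1 loses 8 − 0 = 8 by deviating; Player 2 loses 1 − (-2) = 3. Product = 8·3 = 24.
At both B: Player 1 loses 12 − 7 = 5 by deviating; Player 2 loses 10 − 6 = 4. Product = 5·4 = 20.
24 > 20, so both A is risk-dominant. Player 2's payoff there is 1.

1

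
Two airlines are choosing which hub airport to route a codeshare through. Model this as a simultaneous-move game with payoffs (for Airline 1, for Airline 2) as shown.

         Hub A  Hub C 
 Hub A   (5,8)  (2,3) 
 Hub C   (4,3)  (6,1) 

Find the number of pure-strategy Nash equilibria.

1

Both Hub A: Airline 1 gets 5 (best alternative 4); Airline 2 gets 8 (best alternative 3). Neither deviates — NE.
Both Hub C is not a NE: Airline 2 would switch to Hub A (3 > 1).
No other cell survives both best-response checks, so there is 1 pure NE.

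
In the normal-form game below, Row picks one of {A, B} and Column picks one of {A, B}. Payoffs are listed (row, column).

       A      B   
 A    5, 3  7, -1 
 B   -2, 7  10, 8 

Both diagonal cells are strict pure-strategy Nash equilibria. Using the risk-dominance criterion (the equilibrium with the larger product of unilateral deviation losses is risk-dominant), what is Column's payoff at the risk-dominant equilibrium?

At both A: Row loses 5 − (-2) = 7 by deviating; Column loses 3 − (-1) = 4. Product = 7·4 = 28.
At both B: Row loses 10 − 7 = 3 by deviating; Column loses 8 − 7 = 1. Product = 3·1 = 3.
28 > 3, so both A is risk-dominant. Column's payoff there is 3.

3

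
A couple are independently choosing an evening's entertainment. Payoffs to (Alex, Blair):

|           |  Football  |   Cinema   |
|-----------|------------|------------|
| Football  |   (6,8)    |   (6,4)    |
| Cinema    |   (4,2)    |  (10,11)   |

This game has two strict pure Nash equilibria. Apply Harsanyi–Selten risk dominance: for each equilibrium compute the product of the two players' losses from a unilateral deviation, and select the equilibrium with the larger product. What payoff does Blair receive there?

11

At both Football: Alex loses 6 − 4 = 2 by deviating; Blair loses 8 − 4 = 4. Product = 2·4 = 8.
At both Cinema: Alex loses 10 − 6 = 4 by deviating; Blair loses 11 − 2 = 9. Product = 4·9 = 36.
36 > 8, so both Cinema is risk-dominant. Blair's payoff there is 11.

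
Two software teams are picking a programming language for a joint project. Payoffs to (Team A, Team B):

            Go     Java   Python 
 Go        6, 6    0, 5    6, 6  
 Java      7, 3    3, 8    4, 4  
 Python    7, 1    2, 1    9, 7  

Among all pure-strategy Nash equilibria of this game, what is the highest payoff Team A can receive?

9

Both Java is a pure NE (Team A: 3 ≥ 2; Team B: 8 ≥ 4). Team A gets 3.
Both Python is a pure NE (Team A: 9 ≥ 6; Team B: 7 ≥ 1). Team A gets 9.
Every other cell has a profitable deviation for at least one player. Highest of {3, 9} is 9.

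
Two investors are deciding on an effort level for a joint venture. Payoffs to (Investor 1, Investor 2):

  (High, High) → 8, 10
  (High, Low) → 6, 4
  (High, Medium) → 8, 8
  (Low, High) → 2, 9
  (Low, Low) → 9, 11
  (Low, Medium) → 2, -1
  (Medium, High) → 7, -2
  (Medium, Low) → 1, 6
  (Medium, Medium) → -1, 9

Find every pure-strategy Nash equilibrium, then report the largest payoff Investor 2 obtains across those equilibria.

11

Both High is a pure NE (Investor 1: 8 ≥ 7; Investor 2: 10 ≥ 8). Investor 2 gets 10.
Both Low is a pure NE (Investor 1: 9 ≥ 6; Investor 2: 11 ≥ 9). Investor 2 gets 11.
Every other cell has a profitable deviation for at least one player. Highest of {10, 11} is 11.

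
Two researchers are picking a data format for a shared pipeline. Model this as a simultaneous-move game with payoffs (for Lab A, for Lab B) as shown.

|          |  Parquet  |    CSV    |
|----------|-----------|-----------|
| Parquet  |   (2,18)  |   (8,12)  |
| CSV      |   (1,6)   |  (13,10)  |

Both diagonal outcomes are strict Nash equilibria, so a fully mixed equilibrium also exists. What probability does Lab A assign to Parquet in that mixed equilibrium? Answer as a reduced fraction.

Lab A's mix p on Parquet must make Lab B indifferent between Parquet and CSV.
Lab B's payoff from Parquet: 18p + 6(1−p). From CSV: 12p + 10(1−p).
Set equal: 6p = 4(1−p) → p = 4/10 = 2/5.

2/5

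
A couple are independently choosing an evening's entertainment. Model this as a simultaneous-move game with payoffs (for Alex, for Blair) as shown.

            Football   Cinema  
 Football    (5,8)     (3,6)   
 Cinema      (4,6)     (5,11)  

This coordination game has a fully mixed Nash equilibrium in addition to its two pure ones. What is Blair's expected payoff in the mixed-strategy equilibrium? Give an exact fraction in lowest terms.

Alex mixes with probability p on Football, chosen so Blair is indifferent: 8p + 6(1−p) = 6p + 11(1−p) gives p = 5/7.
Blair's expected payoff is 8·5/7 + 6·2/7 = 52/7.

52/7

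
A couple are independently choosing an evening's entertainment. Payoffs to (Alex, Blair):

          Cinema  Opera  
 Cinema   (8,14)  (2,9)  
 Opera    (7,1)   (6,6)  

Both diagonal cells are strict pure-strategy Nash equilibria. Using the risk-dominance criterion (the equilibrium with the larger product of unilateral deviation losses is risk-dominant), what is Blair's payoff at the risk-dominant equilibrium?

At both Cinema: Alex loses 8 − 7 = 1 by deviating; Blair loses 14 − 9 = 5. Product = 1·5 = 5.
At both Opera: Alex loses 6 − 2 = 4 by deviating; Blair loses 6 − 1 = 5. Product = 4·5 = 20.
20 > 5, so both Opera is risk-dominant. Blair's payoff there is 6.

6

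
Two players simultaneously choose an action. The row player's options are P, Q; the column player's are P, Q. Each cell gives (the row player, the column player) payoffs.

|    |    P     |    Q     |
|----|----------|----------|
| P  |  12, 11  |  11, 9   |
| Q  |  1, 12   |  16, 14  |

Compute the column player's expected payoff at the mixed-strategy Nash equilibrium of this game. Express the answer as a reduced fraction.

23/2

The row player mixes with probability p on P, chosen so the column player is indifferent: 11p + 12(1−p) = 9p + 14(1−p) gives p = 1/2.
The column player's expected payoff is 11·1/2 + 12·1/2 = 23/2.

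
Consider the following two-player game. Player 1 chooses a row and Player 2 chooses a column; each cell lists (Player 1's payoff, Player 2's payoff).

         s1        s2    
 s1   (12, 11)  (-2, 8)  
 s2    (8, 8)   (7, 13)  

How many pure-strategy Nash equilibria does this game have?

Both s1: Player 1 gets 12 (best alternative 8); Player 2 gets 11 (best alternative 8). Neither deviates — NE.
Both s2: Player 1 gets 7 (best alternative -2); Player 2 gets 13 (best alternative 8). Neither deviates — NE.
(s1, s2) is not a NE: Player 1 would switch to s2 (7 > -2).
No other cell survives both best-response checks, so there are 2 pure NE.

2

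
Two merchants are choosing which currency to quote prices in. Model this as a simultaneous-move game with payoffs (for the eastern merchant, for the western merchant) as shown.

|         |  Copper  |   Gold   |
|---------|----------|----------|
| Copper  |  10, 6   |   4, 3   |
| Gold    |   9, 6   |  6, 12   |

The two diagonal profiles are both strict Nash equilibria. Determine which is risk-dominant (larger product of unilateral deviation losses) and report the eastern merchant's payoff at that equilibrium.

6

At both Copper: the eastern merchant loses 10 − 9 = 1 by deviating; the western merchant loses 6 − 3 = 3. Product = 1·3 = 3.
At both Gold: the eastern merchant loses 6 − 4 = 2 by deviating; the western merchant loses 12 − 6 = 6. Product = 2·6 = 12.
12 > 3, so both Gold is risk-dominant. The eastern merchant's payoff there is 6.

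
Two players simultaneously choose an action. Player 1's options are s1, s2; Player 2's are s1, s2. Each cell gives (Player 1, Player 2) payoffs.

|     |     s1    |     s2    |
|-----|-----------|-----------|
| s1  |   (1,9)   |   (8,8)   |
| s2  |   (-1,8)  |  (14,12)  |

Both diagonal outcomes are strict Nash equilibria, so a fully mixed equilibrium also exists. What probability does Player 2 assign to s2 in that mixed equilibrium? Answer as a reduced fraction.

Player 2's mix q on s1 must make Player 1 indifferent between s1 and s2.
Player 1's payoff from s1: 1q + 8(1−q). From s2: (-1)q + 14(1−q).
Set equal: 2q = 6(1−q) → q = 6/8 = 3/4.
Probability on s2 is 1 − 3/4 = 1/4.

1/4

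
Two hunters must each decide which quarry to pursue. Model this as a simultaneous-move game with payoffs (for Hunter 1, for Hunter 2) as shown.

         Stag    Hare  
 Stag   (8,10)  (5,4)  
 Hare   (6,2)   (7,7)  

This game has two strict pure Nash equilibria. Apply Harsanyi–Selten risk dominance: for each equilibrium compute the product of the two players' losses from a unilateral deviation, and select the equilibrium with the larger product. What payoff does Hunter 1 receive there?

8

At both Stag: Hunter 1 loses 8 − 6 = 2 by deviating; Hunter 2 loses 10 − 4 = 6. Product = 2·6 = 12.
At both Hare: Hunter 1 loses 7 − 5 = 2 by deviating; Hunter 2 loses 7 − 2 = 5. Product = 2·5 = 10.
12 > 10, so both Stag is risk-dominant. Hunter 1's payoff there is 8.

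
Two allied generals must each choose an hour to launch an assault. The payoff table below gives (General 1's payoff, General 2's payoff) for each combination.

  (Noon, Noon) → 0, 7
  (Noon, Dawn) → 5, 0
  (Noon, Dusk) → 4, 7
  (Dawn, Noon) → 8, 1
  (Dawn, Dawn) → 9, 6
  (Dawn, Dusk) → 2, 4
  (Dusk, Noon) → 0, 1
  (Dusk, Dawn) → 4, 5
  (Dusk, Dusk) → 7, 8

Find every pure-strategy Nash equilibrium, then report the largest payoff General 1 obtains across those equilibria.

Both Dawn is a pure NE (General 1: 9 ≥ 5; General 2: 6 ≥ 4). General 1 gets 9.
Both Dusk is a pure NE (General 1: 7 ≥ 4; General 2: 8 ≥ 5). General 1 gets 7.
Every other cell has a profitable deviation for at least one player. Highest of {9, 7} is 9.

9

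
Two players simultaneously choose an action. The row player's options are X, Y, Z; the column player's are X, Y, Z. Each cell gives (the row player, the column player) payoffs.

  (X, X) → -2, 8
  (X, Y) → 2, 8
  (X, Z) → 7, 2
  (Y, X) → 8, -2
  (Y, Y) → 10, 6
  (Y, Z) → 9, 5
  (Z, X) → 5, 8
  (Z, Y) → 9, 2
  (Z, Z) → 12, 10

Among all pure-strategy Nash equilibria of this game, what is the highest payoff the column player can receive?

Both Y is a pure NE (the row player: 10 ≥ 9; the column player: 6 ≥ 5). The column player gets 6.
Both Z is a pure NE (the row player: 12 ≥ 9; the column player: 10 ≥ 8). The column player gets 10.
Every other cell has a profitable deviation for at least one player. Highest of {6, 10} is 10.

10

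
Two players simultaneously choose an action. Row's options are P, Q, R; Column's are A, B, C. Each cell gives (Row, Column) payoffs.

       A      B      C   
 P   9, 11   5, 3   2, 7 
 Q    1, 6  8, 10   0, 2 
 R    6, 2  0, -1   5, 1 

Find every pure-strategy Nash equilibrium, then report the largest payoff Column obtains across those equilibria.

11

(P, A) is a pure NE (Row: 9 ≥ 6; Column: 11 ≥ 7). Column gets 11.
(Q, B) is a pure NE (Row: 8 ≥ 5; Column: 10 ≥ 6). Column gets 10.
Every other cell has a profitable deviation for at least one player. Highest of {11, 10} is 11.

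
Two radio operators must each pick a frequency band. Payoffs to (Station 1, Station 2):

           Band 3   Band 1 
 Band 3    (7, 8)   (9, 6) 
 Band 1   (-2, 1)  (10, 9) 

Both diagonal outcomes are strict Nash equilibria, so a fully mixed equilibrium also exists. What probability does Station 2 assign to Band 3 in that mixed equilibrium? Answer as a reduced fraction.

Station 2's mix q on Band 3 must make Station 1 indifferent between Band 3 and Band 1.
Station 1's payoff from Band 3: 7q + 9(1−q). From Band 1: (-2)q + 10(1−q).
Set equal: 9q = 1(1−q) → q = 1/10.

1/10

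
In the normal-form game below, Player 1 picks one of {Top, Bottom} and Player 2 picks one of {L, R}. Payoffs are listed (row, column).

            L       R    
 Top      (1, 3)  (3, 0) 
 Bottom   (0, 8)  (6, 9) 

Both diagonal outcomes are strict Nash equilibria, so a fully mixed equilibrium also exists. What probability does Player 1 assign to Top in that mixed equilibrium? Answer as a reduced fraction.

Player 1's mix p on Top must make Player 2 indifferent between L and R.
Player 2's payoff from L: 3p + 8(1−p). From R: 0p + 9(1−p).
Set equal: 3p = 1(1−p) → p = 1/4.

1/4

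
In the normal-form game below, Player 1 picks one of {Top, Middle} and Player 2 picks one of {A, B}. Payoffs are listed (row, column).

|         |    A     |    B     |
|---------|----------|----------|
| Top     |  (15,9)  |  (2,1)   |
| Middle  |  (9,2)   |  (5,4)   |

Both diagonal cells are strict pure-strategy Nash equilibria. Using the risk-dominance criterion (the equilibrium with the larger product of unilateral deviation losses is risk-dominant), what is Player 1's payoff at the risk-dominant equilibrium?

15

At (Top, A): Player 1 loses 15 − 9 = 6 by deviating; Player 2 loses 9 − 1 = 8. Product = 6·8 = 48.
At (Middle, B): Player 1 loses 5 − 2 = 3 by deviating; Player 2 loses 4 − 2 = 2. Product = 3·2 = 6.
48 > 6, so (Top, A) is risk-dominant. Player 1's payoff there is 15.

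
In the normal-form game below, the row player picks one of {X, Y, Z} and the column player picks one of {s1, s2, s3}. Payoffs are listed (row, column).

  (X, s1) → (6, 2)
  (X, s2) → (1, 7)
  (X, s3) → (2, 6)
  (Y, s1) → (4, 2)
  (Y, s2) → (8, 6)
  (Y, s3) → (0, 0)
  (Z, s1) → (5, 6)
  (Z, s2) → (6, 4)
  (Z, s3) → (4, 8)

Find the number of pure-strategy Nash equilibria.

2

(Y, s2): the row player gets 8 (best alternative 6); the column player gets 6 (best alternative 2). Neither deviates — NE.
(Z, s3): the row player gets 4 (best alternative 2); the column player gets 8 (best alternative 6). Neither deviates — NE.
(X, s1) is not a NE: the column player would switch to s2 (7 > 2).
No other cell survives both best-response checks, so there are 2 pure NE.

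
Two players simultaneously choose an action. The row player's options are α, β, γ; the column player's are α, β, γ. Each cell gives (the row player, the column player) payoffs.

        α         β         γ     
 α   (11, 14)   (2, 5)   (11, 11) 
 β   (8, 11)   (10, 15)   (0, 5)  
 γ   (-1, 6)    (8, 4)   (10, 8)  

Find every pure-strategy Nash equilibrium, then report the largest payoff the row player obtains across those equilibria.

11

Both α is a pure NE (the row player: 11 ≥ 8; the column player: 14 ≥ 11). The row player gets 11.
Both β is a pure NE (the row player: 10 ≥ 8; the column player: 15 ≥ 11). The row player gets 10.
Every other cell has a profitable deviation for at least one player. Highest of {11, 10} is 11.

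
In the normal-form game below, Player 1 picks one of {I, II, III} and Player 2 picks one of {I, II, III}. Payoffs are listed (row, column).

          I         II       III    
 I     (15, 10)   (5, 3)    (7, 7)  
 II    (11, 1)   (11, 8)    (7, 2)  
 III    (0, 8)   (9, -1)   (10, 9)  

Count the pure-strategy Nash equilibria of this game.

Both I: Player 1 gets 15 (best alternative 11); Player 2 gets 10 (best alternative 7). Neither deviates — NE.
Both II: Player 1 gets 11 (best alternative 9); Player 2 gets 8 (best alternative 2). Neither deviates — NE.
Both III: Player 1 gets 10 (best alternative 7); Player 2 gets 9 (best alternative 8). Neither deviates — NE.
(II, I) is not a NE: Player 1 would switch to I (15 > 11).
No other cell survives both best-response checks, so there are 3 pure NE.

3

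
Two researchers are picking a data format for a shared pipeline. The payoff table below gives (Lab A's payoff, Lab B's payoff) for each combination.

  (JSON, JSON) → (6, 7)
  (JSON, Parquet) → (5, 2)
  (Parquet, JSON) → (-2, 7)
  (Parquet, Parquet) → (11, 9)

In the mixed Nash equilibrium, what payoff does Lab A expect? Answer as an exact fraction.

38/7

Lab B mixes with probability q on JSON, chosen so Lab A is indifferent: 6q + 5(1−q) = (-2)q + 11(1−q) gives q = 3/7.
Lab A's expected payoff (from either row, since indifferent) is 6·3/7 + 5·4/7 = 38/7.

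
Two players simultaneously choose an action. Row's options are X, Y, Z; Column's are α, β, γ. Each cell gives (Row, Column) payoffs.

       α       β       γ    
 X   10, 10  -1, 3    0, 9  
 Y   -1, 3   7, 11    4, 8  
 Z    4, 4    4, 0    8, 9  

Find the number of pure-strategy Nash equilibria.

(X, α): Row gets 10 (best alternative 4); Column gets 10 (best alternative 9). Neither deviates — NE.
(Y, β): Row gets 7 (best alternative 4); Column gets 11 (best alternative 8). Neither deviates — NE.
(Z, γ): Row gets 8 (best alternative 4); Column gets 9 (best alternative 4). Neither deviates — NE.
(Z, β) is not a NE: Row would switch to Y (7 > 4).
No other cell survives both best-response checks, so there are 3 pure NE.

3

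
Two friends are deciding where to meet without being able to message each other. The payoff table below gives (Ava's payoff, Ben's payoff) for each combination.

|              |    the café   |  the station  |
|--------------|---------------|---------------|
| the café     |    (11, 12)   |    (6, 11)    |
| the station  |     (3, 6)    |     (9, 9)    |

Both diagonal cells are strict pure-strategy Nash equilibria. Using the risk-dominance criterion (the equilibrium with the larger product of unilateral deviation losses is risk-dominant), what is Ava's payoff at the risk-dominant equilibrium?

9

At both the café: Ava loses 11 − 3 = 8 by deviating; Ben loses 12 − 11 = 1. Product = 8·1 = 8.
At both the station: Ava loses 9 − 6 = 3 by deviating; Ben loses 9 − 6 = 3. Product = 3·3 = 9.
9 > 8, so both the station is risk-dominant. Ava's payoff there is 9.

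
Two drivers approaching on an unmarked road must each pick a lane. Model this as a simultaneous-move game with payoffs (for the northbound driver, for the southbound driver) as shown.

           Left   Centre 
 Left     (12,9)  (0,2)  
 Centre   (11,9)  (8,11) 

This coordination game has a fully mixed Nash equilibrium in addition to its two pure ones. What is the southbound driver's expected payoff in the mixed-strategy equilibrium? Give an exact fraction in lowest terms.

The northbound driver mixes with probability p on Left, chosen so the southbound driver is indifferent: 9p + 9(1−p) = 2p + 11(1−p) gives p = 2/9.
The southbound driver's expected payoff is 9·2/9 + 9·7/9 = 9.

9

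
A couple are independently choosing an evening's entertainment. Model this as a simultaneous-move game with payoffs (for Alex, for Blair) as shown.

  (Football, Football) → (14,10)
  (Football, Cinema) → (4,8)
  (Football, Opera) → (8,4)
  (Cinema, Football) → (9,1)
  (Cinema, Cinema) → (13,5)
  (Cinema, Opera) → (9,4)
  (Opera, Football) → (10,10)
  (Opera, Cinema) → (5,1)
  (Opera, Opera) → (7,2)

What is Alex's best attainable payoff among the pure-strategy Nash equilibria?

14

Both Football is a pure NE (Alex: 14 ≥ 10; Blair: 10 ≥ 8). Alex gets 14.
Both Cinema is a pure NE (Alex: 13 ≥ 5; Blair: 5 ≥ 4). Alex gets 13.
Every other cell has a profitable deviation for at least one player. Highest of {14, 13} is 14.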